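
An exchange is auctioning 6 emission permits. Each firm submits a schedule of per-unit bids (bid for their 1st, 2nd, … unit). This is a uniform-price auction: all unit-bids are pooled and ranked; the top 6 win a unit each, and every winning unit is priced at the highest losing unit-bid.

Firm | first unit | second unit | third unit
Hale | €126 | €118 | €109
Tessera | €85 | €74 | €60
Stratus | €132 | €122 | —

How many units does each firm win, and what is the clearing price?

Pooled unit-bids ranked (top 6): 132 (Stratus-1), 126 (Hale-1), 122 (Stratus-2), 118 (Hale-2), 109 (Hale-3), 85 (Tessera-1)
First bid not allocated: €74.
Allocation: Hale 3, Stratus 2, Tessera 1.

Hale 3, Stratus 2, Tessera 1; clearing price €74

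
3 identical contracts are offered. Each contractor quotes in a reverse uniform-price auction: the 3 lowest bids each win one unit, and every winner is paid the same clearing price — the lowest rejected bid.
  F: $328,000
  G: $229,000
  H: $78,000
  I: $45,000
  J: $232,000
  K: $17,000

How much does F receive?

Sorting: 17,000 (K), 45,000 (I), 78,000 (H), 229,000 (G), 232,000 (J), …
The 3 lowest are K, I, H.
First losing bid is G's $229,000, which sets the uniform price.
F does not win → is paid $0.

F is paid $0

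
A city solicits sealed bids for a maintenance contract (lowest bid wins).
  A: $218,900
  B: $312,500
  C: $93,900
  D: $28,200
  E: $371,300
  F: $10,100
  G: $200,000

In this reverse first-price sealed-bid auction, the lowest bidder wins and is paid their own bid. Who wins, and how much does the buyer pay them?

Bids in order: 10,100 (F) < 28,200 (D) < 93,900 (C) < 200,000 (G) < 218,900 (A) < 312,500 (B) < …
F is lowest → is paid own bid, $10,100.

F is paid $10,100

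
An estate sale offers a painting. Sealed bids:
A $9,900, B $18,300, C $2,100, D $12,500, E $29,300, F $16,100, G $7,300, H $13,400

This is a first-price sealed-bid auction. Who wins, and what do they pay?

E pays $29,300

Bids in order: 29,300 (E) > 18,300 (B) > 16,100 (F) > 13,400 (H) > 12,500 (D) > 9,900 (A) > …
E is highest → pays own bid, $29,300.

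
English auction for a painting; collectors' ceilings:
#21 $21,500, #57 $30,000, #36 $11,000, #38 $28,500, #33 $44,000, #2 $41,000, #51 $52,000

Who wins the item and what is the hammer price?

Rule: the price rises until one bidder remains; the winner pays the price at which the last rival dropped out.
Limits in order: 52,000 (#51) > 44,000 (#33) > 41,000 (#2) > 30,000 (#57) > 28,500 (#38) > 21,500 (#21) > …
Once the price passes $44,000, only #51 is left; the hammer falls at #33's limit of $44,000.

#51 wins at $44,000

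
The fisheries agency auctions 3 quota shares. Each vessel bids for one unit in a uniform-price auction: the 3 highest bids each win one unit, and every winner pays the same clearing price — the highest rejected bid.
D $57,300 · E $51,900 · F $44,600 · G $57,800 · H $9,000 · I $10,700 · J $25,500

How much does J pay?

Sorting: 57,800 (G), 57,300 (D), 51,900 (E), 44,600 (F), 25,500 (J), …
The 3 highest are G, D, E.
Clearing price = highest rejected bid = $44,600.
J does not win → pays $0.

J pays $0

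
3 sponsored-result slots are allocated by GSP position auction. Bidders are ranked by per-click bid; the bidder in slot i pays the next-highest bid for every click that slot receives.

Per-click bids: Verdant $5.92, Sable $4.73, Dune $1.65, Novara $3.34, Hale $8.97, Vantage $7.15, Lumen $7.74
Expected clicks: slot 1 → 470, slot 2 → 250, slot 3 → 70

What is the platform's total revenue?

Total revenue: $5839.70

Per-click bids in order: $8.97 (Hale) > $7.74 (Lumen) > $7.15 (Vantage) > $5.92 (Verdant) > …
Slot 1: Hale pays $7.74 × 470 = $3637.80
Slot 2: Lumen pays $7.15 × 250 = $1787.50
Slot 3: Vantage pays $5.92 × 70 = $414.40
Total = $5839.70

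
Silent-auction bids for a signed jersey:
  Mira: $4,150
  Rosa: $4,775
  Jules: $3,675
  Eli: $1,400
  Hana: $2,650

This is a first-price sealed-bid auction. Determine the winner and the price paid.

Rosa pays $4,775

Sorting bids: 4,775 (Rosa) > 4,150 (Mira) > 3,675 (Jules) > 2,650 (Hana) > 1,400 (Eli)
Rosa has the highest bid and pays exactly that: $4,775.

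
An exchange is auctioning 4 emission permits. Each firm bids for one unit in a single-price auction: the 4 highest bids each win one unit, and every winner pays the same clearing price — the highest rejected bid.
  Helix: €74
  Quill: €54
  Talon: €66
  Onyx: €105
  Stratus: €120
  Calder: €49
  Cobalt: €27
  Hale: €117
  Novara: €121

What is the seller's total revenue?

Ordering the bids: 121 (Novara), 120 (Stratus), 117 (Hale), 105 (Onyx), 74 (Helix), 66 (Talon), …
Top 4: Novara, Stratus, Hale, Onyx.
Highest unsuccessful bid: €74 → clearing price.
Total revenue = 4 × €74 = €296.

Total revenue: €296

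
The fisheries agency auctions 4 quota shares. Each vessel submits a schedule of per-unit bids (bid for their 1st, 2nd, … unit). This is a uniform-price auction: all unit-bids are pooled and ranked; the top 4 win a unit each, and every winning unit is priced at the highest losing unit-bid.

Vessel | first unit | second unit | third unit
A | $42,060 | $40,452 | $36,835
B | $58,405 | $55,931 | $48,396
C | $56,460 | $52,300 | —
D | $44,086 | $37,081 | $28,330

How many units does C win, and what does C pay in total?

C: 2 units, pays $96,792

All unit-bids, highest first — top 4: 58,405 (B-1), 56,460 (C-1), 55,931 (B-2), 52,300 (C-2)
The (k+1)-th unit-bid is $48,396.
C wins 2 unit(s) at $48,396 each.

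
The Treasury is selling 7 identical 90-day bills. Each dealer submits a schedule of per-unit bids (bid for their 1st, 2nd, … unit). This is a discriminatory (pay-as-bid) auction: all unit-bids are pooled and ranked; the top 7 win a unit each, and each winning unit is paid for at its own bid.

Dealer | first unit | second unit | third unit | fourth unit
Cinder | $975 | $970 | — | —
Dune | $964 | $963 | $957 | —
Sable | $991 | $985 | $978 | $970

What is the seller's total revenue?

Pooled unit-bids ranked (top 7): 991 (Sable-1), 985 (Sable-2), 978 (Sable-3), 975 (Cinder-1), 970 (Cinder-2), 970 (Sable-4), 964 (Dune-1)
Next rejected bid: $963 (not a price — pay-as-bid).
Each winning unit pays its own bid.
Revenue = 991 + 985 + 978 + 975 + 970 + 970 + 964 = $6,833.

Total revenue: $6,833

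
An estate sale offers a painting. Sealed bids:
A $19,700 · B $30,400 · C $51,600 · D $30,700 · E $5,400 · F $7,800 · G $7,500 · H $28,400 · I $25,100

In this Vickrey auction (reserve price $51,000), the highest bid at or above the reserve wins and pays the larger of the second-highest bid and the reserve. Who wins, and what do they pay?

C pays $51,000

Bids in order: 51,600 (C) > 30,700 (D) > 30,400 (B) > 28,400 (H) > 25,100 (I) > 19,700 (A) > …
C has the top bid at or above the reserve ($51,600).
Second-highest bid $30,700 is below the reserve $51,000, so the reserve binds → payment $51,000.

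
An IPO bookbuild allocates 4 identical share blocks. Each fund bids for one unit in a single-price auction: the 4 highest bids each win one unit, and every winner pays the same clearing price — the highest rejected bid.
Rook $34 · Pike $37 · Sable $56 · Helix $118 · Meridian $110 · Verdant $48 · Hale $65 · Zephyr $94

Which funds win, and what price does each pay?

Helix, Meridian, Zephyr, Hale; each pays $56

Ordering the bids: 118 (Helix), 110 (Meridian), 94 (Zephyr), 65 (Hale), 56 (Sable), 48 (Verdant), …
The 4 highest are Helix, Meridian, Zephyr, Hale.
Clearing price = highest rejected bid = $56.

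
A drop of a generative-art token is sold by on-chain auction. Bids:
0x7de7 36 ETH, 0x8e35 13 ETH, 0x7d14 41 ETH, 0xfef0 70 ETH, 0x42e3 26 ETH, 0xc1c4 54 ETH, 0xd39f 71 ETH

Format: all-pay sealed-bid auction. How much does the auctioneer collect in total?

Total revenue: 311 ETH

All-pay sealed-bid auction: the highest bidder wins the item, but every bidder pays their own bid.
Bids in order: 71 (0xd39f) > 70 (0xfef0) > 54 (0xc1c4) > 41 (0x7d14) > 36 (0x7de7) > 26 (0x42e3) > …
Every bidder forfeits their bid regardless of winning.
Revenue = 36 + 13 + 41 + 70 + 26 + 54 + 71 = 311 ETH.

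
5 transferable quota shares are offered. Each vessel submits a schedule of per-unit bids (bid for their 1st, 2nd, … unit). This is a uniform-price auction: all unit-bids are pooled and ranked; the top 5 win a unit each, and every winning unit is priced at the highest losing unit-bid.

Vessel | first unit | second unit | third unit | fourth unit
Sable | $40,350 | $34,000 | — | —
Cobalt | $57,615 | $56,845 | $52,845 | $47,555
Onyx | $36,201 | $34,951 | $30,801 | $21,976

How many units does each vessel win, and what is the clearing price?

Merging the schedules and taking the best 5: 57,615 (Cobalt-1), 56,845 (Cobalt-2), 52,845 (Cobalt-3), 47,555 (Cobalt-4), 40,350 (Sable-1)
First bid not allocated: $36,201.
Allocation: Cobalt 4, Sable 1.

Cobalt 4, Sable 1; clearing price $36,201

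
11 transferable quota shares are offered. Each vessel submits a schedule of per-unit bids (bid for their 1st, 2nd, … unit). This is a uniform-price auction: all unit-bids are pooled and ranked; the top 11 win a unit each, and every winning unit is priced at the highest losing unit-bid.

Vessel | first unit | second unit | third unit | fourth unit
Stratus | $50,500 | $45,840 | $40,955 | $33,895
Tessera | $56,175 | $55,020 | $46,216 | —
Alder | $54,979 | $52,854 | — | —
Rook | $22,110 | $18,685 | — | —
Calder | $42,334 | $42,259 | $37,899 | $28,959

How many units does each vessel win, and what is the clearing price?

Merging the schedules and taking the best 11: 56,175 (Tessera-1), 55,020 (Tessera-2), 54,979 (Alder-1), 52,854 (Alder-2), 50,500 (Stratus-1), 46,216 (Tessera-3), 45,840 (Stratus-2), 42,334 (Calder-1), 42,259 (Calder-2), 40,955 (Stratus-3), 37,899 (Calder-3)
First bid not allocated: $33,895.
Allocation: Alder 2, Calder 3, Stratus 3, Tessera 3.

Alder 2, Calder 3, Stratus 3, Tessera 3; clearing price $33,895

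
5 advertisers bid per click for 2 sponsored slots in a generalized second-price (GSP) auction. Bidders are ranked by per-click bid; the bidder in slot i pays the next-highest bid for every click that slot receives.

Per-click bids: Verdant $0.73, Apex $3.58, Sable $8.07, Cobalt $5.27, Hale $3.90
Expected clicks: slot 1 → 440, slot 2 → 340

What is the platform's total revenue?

Ranked by bid: $8.07 (Sable) > $5.27 (Cobalt) > $3.90 (Hale) > …
Slot 1: Sable pays $5.27 × 440 = $2318.80
Slot 2: Cobalt pays $3.90 × 340 = $1326.00
Total = $3644.80

Total revenue: $3644.80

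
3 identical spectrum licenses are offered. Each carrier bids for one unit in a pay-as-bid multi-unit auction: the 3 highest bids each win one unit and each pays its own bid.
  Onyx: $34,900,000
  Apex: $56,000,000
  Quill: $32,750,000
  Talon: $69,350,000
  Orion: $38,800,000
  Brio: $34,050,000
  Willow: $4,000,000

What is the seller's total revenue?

Total revenue: $164,150,000

Bids ranked high→low: 69,350,000 (Talon), 56,000,000 (Apex), 38,800,000 (Orion), 34,900,000 (Onyx), 34,050,000 (Brio), …
The 3 highest are Talon, Apex, Orion.
Total revenue = 69,350,000 + 56,000,000 + 38,800,000 = $164,150,000.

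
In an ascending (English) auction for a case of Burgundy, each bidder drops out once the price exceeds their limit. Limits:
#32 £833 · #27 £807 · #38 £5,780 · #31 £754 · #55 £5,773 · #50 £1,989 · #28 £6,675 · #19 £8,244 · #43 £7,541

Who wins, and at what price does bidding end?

#19 wins at £7,541

Limits in order: 8,244 (#19) > 7,541 (#43) > 6,675 (#28) > 5,780 (#38) > 5,773 (#55) > 1,989 (#50) > …
Once the price passes £7,541, only #19 is left; the hammer falls at #43's limit of £7,541.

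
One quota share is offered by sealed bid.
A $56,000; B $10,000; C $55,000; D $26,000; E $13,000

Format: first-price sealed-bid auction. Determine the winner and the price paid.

Bids in order: 56,000 (A) > 55,000 (C) > 26,000 (D) > 13,000 (E) > 10,000 (B)
A is highest → pays own bid, $56,000.

A pays $56,000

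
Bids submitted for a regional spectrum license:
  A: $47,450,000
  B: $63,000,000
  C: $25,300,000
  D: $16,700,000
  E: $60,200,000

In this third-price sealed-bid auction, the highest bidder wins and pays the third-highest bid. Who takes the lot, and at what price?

B pays $47,450,000

Rule: the highest bidder wins and pays the third-highest bid.
Sorting bids: 63,000,000 (B) > 60,200,000 (E) > 47,450,000 (A) > 25,300,000 (C) > 16,700,000 (D)
B wins; payment is bid #3 in the ranking = $47,450,000.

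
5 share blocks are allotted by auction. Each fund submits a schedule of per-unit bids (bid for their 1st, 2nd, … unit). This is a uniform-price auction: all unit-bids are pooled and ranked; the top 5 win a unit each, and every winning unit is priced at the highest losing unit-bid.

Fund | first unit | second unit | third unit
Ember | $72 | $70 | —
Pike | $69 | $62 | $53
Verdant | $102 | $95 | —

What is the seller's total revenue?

Total revenue: $310

Merging the schedules and taking the best 5: 102 (Verdant-1), 95 (Verdant-2), 72 (Ember-1), 70 (Ember-2), 69 (Pike-1)
The (k+1)-th unit-bid is $62.
Allocation: Ember 2, Pike 1, Verdant 2. Every unit priced at $62.
Revenue = 5 × 62 = $310.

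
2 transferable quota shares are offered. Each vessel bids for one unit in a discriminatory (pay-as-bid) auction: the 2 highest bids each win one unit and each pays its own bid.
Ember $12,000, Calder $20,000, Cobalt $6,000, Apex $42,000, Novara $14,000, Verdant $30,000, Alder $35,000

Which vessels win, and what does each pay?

Apex $42,000, Alder $35,000

Ordering the bids: 42,000 (Apex), 35,000 (Alder), 30,000 (Verdant), 20,000 (Calder), …
Top 2: Apex, Alder.
Each winner pays its own bid: Apex $42,000, Alder $35,000.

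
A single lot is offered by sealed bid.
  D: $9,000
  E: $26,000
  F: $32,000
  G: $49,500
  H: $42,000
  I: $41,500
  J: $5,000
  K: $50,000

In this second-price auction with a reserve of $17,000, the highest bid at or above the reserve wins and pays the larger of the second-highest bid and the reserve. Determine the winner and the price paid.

Sorting bids: 50,000 (K) > 49,500 (G) > 42,000 (H) > 41,500 (I) > 32,000 (F) > 26,000 (E) > …
Highest eligible bid: K at $50,000.
max(second-highest $49,500, reserve $17,000) = $49,500; the reserve does not bind.

K pays $49,500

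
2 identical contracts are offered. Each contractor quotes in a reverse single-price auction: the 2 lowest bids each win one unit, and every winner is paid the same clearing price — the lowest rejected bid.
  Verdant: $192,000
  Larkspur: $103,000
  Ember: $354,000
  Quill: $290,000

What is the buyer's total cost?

Bids ranked low→high: 103,000 (Larkspur), 192,000 (Verdant), 290,000 (Quill), 354,000 (Ember)
Lowest 2: Larkspur, Verdant.
First losing bid is Quill's $290,000, which sets the uniform price.
Total cost = 2 × $290,000 = $580,000.

Total cost: $580,000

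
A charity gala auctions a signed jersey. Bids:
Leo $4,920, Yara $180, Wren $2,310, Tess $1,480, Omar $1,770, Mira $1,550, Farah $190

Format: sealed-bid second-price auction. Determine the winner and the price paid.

Leo pays $2,310

Sealed-bid second-price auction: the highest bidder wins and pays the second-highest bid.
Sorting bids: 4,920 (Leo) > 2,310 (Wren) > 1,770 (Omar) > 1,550 (Mira) > 1,480 (Tess) > 190 (Farah) > …
Leo wins with the highest bid; price is set by the runner-up at $2,310.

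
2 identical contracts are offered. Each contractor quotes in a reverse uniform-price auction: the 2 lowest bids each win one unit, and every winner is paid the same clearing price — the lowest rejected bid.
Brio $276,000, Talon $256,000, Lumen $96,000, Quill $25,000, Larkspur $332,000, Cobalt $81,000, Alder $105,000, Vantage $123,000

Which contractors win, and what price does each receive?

Bids ranked low→high: 25,000 (Quill), 81,000 (Cobalt), 96,000 (Lumen), 105,000 (Alder), …
The 2 lowest are Quill, Cobalt.
First losing bid is Lumen's $96,000, which sets the uniform price.

Quill, Cobalt; each is paid $96,000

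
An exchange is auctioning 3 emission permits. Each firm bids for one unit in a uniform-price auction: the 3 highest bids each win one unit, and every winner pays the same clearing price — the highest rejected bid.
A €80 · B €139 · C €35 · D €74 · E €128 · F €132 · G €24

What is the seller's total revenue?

Total revenue: €240

Sorting: 139 (B), 132 (F), 128 (E), 80 (A), 74 (D), …
Top 3: B, F, E.
First losing bid is A's €80, which sets the uniform price.
Total revenue = 3 × €80 = €240.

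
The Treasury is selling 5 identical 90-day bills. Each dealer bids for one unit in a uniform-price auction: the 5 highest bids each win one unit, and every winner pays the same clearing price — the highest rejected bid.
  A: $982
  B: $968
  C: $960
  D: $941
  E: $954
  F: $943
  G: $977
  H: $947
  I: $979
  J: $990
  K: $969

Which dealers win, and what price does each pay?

Bids ranked high→low: 990 (J), 982 (A), 979 (I), 977 (G), 969 (K), 968 (B), 960 (C), …
Top 5: J, A, I, G, K.
Highest unsuccessful bid: $968 → clearing price.

J, A, I, G, K; each pays $968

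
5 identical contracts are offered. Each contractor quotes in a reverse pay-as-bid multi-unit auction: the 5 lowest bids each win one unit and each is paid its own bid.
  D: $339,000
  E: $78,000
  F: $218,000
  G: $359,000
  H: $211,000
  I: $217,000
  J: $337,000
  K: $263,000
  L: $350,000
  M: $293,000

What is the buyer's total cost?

Ordering the bids: 78,000 (E), 211,000 (H), 217,000 (I), 218,000 (F), 263,000 (K), 293,000 (M), 337,000 (J), …
Winners (5 units): E, H, I, F, K.
Total cost = 78,000 + 211,000 + 217,000 + 218,000 + 263,000 = $987,000.

Total cost: $987,000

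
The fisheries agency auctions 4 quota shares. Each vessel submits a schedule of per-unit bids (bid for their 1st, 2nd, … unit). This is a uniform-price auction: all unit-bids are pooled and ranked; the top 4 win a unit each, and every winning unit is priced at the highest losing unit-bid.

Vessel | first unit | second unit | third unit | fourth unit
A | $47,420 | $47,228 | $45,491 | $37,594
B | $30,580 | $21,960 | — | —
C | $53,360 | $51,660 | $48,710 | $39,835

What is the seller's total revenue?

Total revenue: $188,912

All unit-bids, highest first — top 4: 53,360 (C-1), 51,660 (C-2), 48,710 (C-3), 47,420 (A-1)
First bid not allocated: $47,228.
Allocation: A 1, C 3. Every unit priced at $47,228.
Revenue = 4 × 47,228 = $188,912.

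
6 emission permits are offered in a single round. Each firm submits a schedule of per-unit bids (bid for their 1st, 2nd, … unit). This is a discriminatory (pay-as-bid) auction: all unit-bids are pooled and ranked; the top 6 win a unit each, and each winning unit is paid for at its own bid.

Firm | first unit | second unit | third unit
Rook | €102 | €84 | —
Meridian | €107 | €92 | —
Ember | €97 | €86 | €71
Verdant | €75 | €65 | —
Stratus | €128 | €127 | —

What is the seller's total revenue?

All unit-bids, highest first — top 6: 128 (Stratus-1), 127 (Stratus-2), 107 (Meridian-1), 102 (Rook-1), 97 (Ember-1), 92 (Meridian-2)
Next rejected bid: €86 (not a price — pay-as-bid).
Each winning unit pays its own bid.
Revenue = 128 + 127 + 107 + 102 + 97 + 92 = €653.

Total revenue: €653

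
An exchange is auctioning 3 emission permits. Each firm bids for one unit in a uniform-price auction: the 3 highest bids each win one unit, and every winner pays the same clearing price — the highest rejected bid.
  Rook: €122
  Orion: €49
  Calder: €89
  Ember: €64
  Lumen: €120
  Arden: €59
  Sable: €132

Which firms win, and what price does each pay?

Bids ranked high→low: 132 (Sable), 122 (Rook), 120 (Lumen), 89 (Calder), 64 (Ember), …
The 3 highest are Sable, Rook, Lumen.
Clearing price = highest rejected bid = €89.

Sable, Rook, Lumen; each pays €89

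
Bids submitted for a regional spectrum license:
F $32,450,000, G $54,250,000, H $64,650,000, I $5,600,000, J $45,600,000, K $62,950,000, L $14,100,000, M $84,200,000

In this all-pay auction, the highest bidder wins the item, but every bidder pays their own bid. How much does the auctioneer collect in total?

Sorting bids: 84,200,000 (M) > 64,650,000 (H) > 62,950,000 (K) > 54,250,000 (G) > 45,600,000 (J) > 32,450,000 (F) > …
Every bidder forfeits their bid regardless of winning.
Revenue = 32,450,000 + 54,250,000 + 64,650,000 + 5,600,000 + 45,600,000 + 62,950,000 + 14,100,000 + 84,200,000 = $363,800,000.

Total revenue: $363,800,000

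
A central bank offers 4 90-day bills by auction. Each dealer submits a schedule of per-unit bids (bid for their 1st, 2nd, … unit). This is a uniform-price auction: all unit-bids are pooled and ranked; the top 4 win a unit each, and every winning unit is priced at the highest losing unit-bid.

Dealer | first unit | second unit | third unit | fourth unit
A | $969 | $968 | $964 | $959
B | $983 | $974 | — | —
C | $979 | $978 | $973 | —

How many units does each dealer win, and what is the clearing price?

B 2, C 2; clearing price $973

All unit-bids, highest first — top 4: 983 (B-1), 979 (C-1), 978 (C-2), 974 (B-2)
Highest rejected unit-bid = $973.
Allocation: B 2, C 2.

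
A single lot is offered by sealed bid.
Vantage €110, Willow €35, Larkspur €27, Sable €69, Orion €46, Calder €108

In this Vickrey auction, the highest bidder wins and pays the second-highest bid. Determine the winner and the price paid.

Vantage pays €108

Bids in order: 110 (Vantage) > 108 (Calder) > 69 (Sable) > 46 (Orion) > 35 (Willow) > 27 (Larkspur)
Second-price: Vantage pays Calder's bid of €108.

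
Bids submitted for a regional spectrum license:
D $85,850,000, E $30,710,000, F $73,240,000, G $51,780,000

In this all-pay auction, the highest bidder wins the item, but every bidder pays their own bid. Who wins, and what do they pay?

All-pay auction: the highest bidder wins the item, but every bidder pays their own bid.
Bids ranked: 85,850,000 (D) > 73,240,000 (F) > 51,780,000 (G) > 30,710,000 (E)
D wins with the top bid; all bids are sunk regardless.

D pays $85,850,000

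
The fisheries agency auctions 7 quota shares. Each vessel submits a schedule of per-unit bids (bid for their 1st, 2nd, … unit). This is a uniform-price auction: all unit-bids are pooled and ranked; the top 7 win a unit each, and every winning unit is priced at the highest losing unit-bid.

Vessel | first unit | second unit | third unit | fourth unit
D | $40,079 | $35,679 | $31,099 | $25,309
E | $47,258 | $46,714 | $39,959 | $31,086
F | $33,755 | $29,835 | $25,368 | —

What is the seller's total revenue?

Merging the schedules and taking the best 7: 47,258 (E-1), 46,714 (E-2), 40,079 (D-1), 39,959 (E-3), 35,679 (D-2), 33,755 (F-1), 31,099 (D-3)
The (k+1)-th unit-bid is $31,086.
Allocation: D 3, E 3, F 1. Every unit priced at $31,086.
Revenue = 7 × 31,086 = $217,602.

Total revenue: $217,602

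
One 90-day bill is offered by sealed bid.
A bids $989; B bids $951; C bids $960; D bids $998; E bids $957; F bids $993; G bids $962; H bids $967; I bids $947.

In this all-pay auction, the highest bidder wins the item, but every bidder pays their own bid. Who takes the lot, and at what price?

All-pay auction: the highest bidder wins the item, but every bidder pays their own bid.
Bids ranked: 998 (D) > 993 (F) > 989 (A) > 967 (H) > 962 (G) > 960 (C) > …
D is highest and takes the item; every bidder forfeits their bid.

D pays $998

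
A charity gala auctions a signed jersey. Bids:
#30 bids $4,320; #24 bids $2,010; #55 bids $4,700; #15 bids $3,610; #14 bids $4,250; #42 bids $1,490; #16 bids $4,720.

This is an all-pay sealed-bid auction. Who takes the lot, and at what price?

Rule: the highest bidder wins the item, but every bidder pays their own bid.
Sorting bids: 4,720 (#16) > 4,700 (#55) > 4,320 (#30) > 4,250 (#14) > 3,610 (#15) > 2,010 (#24) > …
#16 wins with the top bid; all bids are sunk regardless.

#16 pays $4,720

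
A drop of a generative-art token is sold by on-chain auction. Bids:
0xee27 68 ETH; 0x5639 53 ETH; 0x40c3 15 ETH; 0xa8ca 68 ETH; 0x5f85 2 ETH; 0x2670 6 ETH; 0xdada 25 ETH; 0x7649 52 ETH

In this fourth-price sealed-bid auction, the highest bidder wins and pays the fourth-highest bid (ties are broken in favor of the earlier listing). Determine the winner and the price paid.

0xee27 pays 52 ETH

Bids in order: 68 (0xee27) > 68 (0xa8ca) > 53 (0x5639) > 52 (0x7649) > 25 (0xdada) > 15 (0x40c3) > …
Tie at 68 ETH → 0xee27 wins by tie-break.
0xee27 wins; payment is bid #4 in the ranking = 52 ETH.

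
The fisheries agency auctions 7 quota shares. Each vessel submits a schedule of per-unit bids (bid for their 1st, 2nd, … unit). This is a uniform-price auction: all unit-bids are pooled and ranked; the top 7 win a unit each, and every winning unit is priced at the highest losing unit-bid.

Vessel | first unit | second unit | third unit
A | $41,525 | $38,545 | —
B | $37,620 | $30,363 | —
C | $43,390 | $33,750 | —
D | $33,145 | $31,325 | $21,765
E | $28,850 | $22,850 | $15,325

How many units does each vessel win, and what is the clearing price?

A 2, B 1, C 2, D 2; clearing price $30,363

All unit-bids, highest first — top 7: 43,390 (C-1), 41,525 (A-1), 38,545 (A-2), 37,620 (B-1), 33,750 (C-2), 33,145 (D-1), 31,325 (D-2)
The (k+1)-th unit-bid is $30,363.
Allocation: A 2, B 1, C 2, D 2.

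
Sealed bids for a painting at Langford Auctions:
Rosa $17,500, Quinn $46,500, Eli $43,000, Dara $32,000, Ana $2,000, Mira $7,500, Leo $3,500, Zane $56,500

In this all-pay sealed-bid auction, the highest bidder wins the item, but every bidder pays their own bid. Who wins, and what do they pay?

Bids in order: 56,500 (Zane) > 46,500 (Quinn) > 43,000 (Eli) > 32,000 (Dara) > 17,500 (Rosa) > 7,500 (Mira) > …
Zane wins with the top bid; all bids are sunk regardless.

Zane pays $56,500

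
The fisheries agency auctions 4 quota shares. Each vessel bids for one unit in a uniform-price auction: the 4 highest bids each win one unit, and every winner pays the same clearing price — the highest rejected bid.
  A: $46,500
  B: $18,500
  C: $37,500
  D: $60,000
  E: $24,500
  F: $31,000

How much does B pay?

Bids ranked high→low: 60,000 (D), 46,500 (A), 37,500 (C), 31,000 (F), 24,500 (E), 18,500 (B)
Winners (4 units): D, A, C, F.
First losing bid is E's $24,500, which sets the uniform price.
B does not win → pays $0.

B pays $0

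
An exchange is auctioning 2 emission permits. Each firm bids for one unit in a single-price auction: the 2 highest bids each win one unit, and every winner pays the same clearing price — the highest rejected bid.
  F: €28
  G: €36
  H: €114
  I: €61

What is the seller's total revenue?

Sorting: 114 (H), 61 (I), 36 (G), 28 (F)
The 2 highest are H, I.
First losing bid is G's €36, which sets the uniform price.
Total revenue = 2 × €36 = €72.

Total revenue: €72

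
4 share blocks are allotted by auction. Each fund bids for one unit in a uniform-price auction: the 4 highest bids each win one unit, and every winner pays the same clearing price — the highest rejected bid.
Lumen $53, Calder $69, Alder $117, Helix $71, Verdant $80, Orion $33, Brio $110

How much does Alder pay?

Alder pays $69

Bids ranked high→low: 117 (Alder), 110 (Brio), 80 (Verdant), 71 (Helix), 69 (Calder), 53 (Lumen), …
Winners (4 units): Alder, Brio, Verdant, Helix.
Highest unsuccessful bid: $69 → clearing price.
Alder wins → pays $69.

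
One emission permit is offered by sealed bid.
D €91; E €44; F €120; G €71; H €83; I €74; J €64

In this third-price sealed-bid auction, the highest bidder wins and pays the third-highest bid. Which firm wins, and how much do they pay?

Third-price sealed-bid auction: the highest bidder wins and pays the third-highest bid.
Bids ranked: 120 (F) > 91 (D) > 83 (H) > 74 (I) > 71 (G) > 64 (J) > …
F is highest; pays the third-highest bid, €83.

F pays €83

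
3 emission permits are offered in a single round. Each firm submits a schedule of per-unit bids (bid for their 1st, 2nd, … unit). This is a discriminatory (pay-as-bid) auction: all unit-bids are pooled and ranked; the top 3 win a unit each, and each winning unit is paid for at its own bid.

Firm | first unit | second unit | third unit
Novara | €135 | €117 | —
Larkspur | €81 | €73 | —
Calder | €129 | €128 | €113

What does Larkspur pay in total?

Larkspur pays €0

Pooled unit-bids ranked (top 3): 135 (Novara-1), 129 (Calder-1), 128 (Calder-2)
Next rejected bid: €117 (not a price — pay-as-bid).
Larkspur wins no units.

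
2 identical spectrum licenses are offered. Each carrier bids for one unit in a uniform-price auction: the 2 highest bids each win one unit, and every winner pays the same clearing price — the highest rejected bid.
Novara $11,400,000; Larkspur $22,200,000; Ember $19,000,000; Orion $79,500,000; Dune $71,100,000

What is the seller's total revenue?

Total revenue: $44,400,000

Ordering the bids: 79,500,000 (Orion), 71,100,000 (Dune), 22,200,000 (Larkspur), 19,000,000 (Ember), …
The 2 highest are Orion, Dune.
Clearing price = highest rejected bid = $22,200,000.
Total revenue = 2 × $22,200,000 = $44,400,000.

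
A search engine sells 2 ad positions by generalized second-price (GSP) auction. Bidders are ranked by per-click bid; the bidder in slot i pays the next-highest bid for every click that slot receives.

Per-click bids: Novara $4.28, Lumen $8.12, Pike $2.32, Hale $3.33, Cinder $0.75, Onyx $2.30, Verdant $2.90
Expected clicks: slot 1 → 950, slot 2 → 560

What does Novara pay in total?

Novara pays $1864.80

Ranked by bid: $8.12 (Lumen) > $4.28 (Novara) > $3.33 (Hale) > …
Novara holds slot 2 → pays next bid $3.33 × 560 clicks = $1864.80.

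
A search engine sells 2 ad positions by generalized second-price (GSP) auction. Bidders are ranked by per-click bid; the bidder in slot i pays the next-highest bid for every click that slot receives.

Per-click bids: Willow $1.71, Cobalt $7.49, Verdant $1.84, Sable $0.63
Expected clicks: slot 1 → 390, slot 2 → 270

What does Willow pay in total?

Sorting advertisers: $7.49 (Cobalt) > $1.84 (Verdant) > $1.71 (Willow) > …
Willow ranks below slot 2 → no slot, pays nothing.

Willow pays $0.00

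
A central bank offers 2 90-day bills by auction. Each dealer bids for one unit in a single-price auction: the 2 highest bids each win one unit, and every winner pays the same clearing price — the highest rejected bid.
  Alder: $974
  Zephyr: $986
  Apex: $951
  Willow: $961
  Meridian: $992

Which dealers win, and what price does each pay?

Meridian, Zephyr; each pays $974

Bids ranked high→low: 992 (Meridian), 986 (Zephyr), 974 (Alder), 961 (Willow), …
Top 2: Meridian, Zephyr.
Clearing price = highest rejected bid = $974.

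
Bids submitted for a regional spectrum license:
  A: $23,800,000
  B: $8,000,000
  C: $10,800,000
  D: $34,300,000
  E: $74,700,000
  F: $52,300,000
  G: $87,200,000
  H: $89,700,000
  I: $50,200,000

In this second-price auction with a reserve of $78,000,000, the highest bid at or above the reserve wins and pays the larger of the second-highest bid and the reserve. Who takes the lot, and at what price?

H pays $87,200,000

Bids ranked: 89,700,000 (H) > 87,200,000 (G) > 74,700,000 (E) > 52,300,000 (F) > 50,200,000 (I) > 34,300,000 (D) > …
Highest eligible bid: H at $89,700,000.
Second-highest bid $87,200,000 exceeds the reserve $78,000,000 → payment $87,200,000.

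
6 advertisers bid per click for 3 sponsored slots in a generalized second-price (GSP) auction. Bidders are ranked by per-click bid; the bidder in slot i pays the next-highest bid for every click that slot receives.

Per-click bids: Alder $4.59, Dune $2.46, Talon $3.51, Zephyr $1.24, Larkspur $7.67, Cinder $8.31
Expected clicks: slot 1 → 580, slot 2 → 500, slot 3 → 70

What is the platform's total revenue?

Per-click bids in order: $8.31 (Cinder) > $7.67 (Larkspur) > $4.59 (Alder) > $3.51 (Talon) > …
Slot 1: Cinder pays $7.67 × 580 = $4448.60
Slot 2: Larkspur pays $4.59 × 500 = $2295.00
Slot 3: Alder pays $3.51 × 70 = $245.70
Total = $6989.30

Total revenue: $6989.30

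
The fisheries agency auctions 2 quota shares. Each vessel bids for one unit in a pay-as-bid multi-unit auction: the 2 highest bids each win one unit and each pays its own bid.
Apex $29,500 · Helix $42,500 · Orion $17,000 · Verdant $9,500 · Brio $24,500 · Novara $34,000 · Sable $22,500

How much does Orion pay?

Bids ranked high→low: 42,500 (Helix), 34,000 (Novara), 29,500 (Apex), 24,500 (Brio), …
Top 2: Helix, Novara.
Orion does not win → $0.

Orion pays $0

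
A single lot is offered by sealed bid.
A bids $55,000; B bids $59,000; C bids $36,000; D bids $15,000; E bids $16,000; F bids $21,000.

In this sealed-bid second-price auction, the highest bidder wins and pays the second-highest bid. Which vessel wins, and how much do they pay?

B pays $55,000

Sealed-bid second-price auction: the highest bidder wins and pays the second-highest bid.
Bids in order: 59,000 (B) > 55,000 (A) > 36,000 (C) > 21,000 (F) > 16,000 (E) > 15,000 (D)
B is highest; pays the second-highest bid, $55,000.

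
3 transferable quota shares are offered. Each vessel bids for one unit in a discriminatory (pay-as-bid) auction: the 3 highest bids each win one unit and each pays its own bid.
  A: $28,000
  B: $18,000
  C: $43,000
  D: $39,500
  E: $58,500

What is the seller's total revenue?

Total revenue: $141,000

Ordering the bids: 58,500 (E), 43,000 (C), 39,500 (D), 28,000 (A), 18,000 (B)
Top 3: E, C, D.
Total revenue = 58,500 + 43,000 + 39,500 = $141,000.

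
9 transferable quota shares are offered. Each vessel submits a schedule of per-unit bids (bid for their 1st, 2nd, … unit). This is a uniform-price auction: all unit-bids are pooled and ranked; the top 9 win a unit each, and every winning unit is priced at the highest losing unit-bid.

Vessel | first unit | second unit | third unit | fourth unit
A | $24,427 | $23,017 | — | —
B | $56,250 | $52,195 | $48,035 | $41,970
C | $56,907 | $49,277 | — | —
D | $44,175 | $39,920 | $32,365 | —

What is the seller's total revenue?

Pooled unit-bids ranked (top 9): 56,907 (C-1), 56,250 (B-1), 52,195 (B-2), 49,277 (C-2), 48,035 (B-3), 44,175 (D-1), 41,970 (B-4), 39,920 (D-2), 32,365 (D-3)
Highest rejected unit-bid = $24,427.
Allocation: B 4, C 2, D 3. Every unit priced at $24,427.
Revenue = 9 × 24,427 = $219,843.

Total revenue: $219,843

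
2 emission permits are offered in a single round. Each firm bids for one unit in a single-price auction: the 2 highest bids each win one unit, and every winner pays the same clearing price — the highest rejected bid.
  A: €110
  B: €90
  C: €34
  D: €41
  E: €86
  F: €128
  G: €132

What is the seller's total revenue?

Sorting: 132 (G), 128 (F), 110 (A), 90 (B), …
Top 2: G, F.
First losing bid is A's €110, which sets the uniform price.
Total revenue = 2 × €110 = €220.

Total revenue: €220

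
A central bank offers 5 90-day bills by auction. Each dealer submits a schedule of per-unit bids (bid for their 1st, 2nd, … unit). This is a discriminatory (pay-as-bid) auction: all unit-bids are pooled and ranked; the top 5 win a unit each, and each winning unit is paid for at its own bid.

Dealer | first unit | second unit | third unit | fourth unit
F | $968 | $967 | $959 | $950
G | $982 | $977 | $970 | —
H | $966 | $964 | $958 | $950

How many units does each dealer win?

F 2, G 3

Pooled unit-bids ranked (top 5): 982 (G-1), 977 (G-2), 970 (G-3), 968 (F-1), 967 (F-2)
Next rejected bid: $966 (not a price — pay-as-bid).
Allocation: F 2, G 3.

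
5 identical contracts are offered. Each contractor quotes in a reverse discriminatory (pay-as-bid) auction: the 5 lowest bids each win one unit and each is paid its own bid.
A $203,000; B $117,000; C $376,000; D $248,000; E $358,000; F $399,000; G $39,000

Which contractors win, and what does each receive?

Ordering the bids: 39,000 (G), 117,000 (B), 203,000 (A), 248,000 (D), 358,000 (E), 376,000 (C), 399,000 (F)
The 5 lowest are G, B, A, D, E.
Each winner is paid its own bid: G $39,000, B $117,000, A $203,000, D $248,000, E $358,000.

G $39,000, B $117,000, A $203,000, D $248,000, E $358,000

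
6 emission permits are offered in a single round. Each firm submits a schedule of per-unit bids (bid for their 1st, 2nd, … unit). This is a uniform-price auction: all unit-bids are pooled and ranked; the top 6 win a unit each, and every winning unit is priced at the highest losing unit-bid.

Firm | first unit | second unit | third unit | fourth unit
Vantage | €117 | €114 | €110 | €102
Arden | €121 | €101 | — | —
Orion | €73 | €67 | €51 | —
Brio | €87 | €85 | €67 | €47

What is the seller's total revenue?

All unit-bids, highest first — top 6: 121 (Arden-1), 117 (Vantage-1), 114 (Vantage-2), 110 (Vantage-3), 102 (Vantage-4), 101 (Arden-2)
The (k+1)-th unit-bid is €87.
Allocation: Arden 2, Vantage 4. Every unit priced at €87.
Revenue = 6 × 87 = €522.

Total revenue: €522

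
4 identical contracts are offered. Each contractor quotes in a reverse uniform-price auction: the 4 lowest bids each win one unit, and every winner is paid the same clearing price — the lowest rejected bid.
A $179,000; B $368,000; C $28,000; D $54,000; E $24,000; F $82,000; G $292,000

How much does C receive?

Ordering the bids: 24,000 (E), 28,000 (C), 54,000 (D), 82,000 (F), 179,000 (A), 292,000 (G), …
Lowest 4: E, C, D, F.
Clearing price = lowest rejected bid = $179,000.
C wins → is paid $179,000.

C is paid $179,000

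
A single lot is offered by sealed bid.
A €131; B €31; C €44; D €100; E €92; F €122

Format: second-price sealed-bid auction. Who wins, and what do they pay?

A pays €122

Second-price sealed-bid auction: the highest bidder wins and pays the second-highest bid.
Bids in order: 131 (A) > 122 (F) > 100 (D) > 92 (E) > 44 (C) > 31 (B)
A is highest; pays the second-highest bid, €122.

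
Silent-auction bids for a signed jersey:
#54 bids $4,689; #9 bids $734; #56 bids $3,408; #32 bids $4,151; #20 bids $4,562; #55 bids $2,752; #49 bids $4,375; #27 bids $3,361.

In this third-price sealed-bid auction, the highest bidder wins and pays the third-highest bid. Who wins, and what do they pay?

#54 pays $4,375

Sorting bids: 4,689 (#54) > 4,562 (#20) > 4,375 (#49) > 4,151 (#32) > 3,408 (#56) > 3,361 (#27) > …
#54 is highest; pays the third-highest bid, $4,375.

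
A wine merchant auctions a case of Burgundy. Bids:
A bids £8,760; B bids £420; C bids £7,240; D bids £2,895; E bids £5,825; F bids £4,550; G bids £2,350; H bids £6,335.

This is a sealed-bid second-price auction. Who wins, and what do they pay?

Bids in order: 8,760 (A) > 7,240 (C) > 6,335 (H) > 5,825 (E) > 4,550 (F) > 2,895 (D) > …
A wins with the highest bid; price is set by the runner-up at £7,240.

A pays £7,240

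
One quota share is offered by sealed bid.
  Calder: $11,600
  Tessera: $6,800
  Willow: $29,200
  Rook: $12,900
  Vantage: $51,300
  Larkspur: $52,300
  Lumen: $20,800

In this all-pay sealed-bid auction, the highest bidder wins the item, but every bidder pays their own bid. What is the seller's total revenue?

Sorting bids: 52,300 (Larkspur) > 51,300 (Vantage) > 29,200 (Willow) > 20,800 (Lumen) > 12,900 (Rook) > 11,600 (Calder) > …
Every bidder forfeits their bid regardless of winning.
Revenue = 11,600 + 6,800 + 29,200 + 12,900 + 51,300 + 52,300 + 20,800 = $184,900.

Total revenue: $184,900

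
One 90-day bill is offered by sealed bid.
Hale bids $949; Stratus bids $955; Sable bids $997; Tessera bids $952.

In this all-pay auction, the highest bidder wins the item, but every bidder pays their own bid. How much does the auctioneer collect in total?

Total revenue: $3,853

Bids ranked: 997 (Sable) > 955 (Stratus) > 952 (Tessera) > 949 (Hale)
Every bidder forfeits their bid regardless of winning.
Revenue = 949 + 955 + 997 + 952 = $3,853.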